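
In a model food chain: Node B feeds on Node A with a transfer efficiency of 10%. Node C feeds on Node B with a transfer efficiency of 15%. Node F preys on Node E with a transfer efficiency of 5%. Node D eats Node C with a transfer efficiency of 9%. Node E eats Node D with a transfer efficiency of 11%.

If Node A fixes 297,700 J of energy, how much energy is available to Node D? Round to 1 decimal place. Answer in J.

401.9 J

Node B: 297700 × 0.1 = 29770 J
Node C: 29770 × 0.15 = 4465.5 J
Node D: 4465.5 × 0.09 = 401.895 J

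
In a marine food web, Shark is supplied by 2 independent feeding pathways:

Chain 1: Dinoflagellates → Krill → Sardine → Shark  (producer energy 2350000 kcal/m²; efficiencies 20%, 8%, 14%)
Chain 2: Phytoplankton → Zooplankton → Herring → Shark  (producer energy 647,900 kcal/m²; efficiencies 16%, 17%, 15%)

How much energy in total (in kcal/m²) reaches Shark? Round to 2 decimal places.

Chain 1: 2350000 × 0.2 × 0.08 × 0.14 = 5264 kcal/m²
Chain 2: 647900 × 0.16 × 0.17 × 0.15 = 2643.432 kcal/m²
Total at Shark: 5264 + 2643.432 = 7907.432 kcal/m²

7907.43 kcal/m²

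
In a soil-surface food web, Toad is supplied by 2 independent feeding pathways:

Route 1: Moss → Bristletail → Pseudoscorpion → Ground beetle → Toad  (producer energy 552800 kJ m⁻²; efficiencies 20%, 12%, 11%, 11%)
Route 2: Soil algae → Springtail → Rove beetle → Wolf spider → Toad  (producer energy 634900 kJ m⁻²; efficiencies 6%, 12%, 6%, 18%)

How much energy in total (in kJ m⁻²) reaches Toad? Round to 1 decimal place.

Route 1: 552800 × 0.2 × 0.12 × 0.11 × 0.11 = 160.53312 kJ m⁻²
Route 2: 634900 × 0.06 × 0.12 × 0.06 × 0.18 = 49.369824 kJ m⁻²
Total at Toad: 160.53312 + 49.369824 = 209.902944 kJ m⁻²

209.9 kJ m⁻²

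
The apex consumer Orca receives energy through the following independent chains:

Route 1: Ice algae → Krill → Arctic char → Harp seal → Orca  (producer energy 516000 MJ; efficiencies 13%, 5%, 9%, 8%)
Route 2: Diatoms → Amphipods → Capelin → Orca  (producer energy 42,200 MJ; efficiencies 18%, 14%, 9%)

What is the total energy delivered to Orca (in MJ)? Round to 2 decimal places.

Route 1: 516000 × 0.13 × 0.05 × 0.09 × 0.08 = 24.1488 MJ
Route 2: 42200 × 0.18 × 0.14 × 0.09 = 95.7096 MJ
Total at Orca: 24.1488 + 95.7096 = 119.8584 MJ

119.86 MJ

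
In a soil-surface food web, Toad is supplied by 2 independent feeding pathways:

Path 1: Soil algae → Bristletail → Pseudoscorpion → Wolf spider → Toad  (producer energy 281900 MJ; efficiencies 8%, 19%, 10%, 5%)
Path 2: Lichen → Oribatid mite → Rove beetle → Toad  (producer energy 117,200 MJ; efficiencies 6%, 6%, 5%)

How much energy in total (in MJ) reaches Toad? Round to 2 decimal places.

Path 1: 281900 × 0.08 × 0.19 × 0.1 × 0.05 = 21.4244 MJ
Path 2: 117200 × 0.06 × 0.06 × 0.05 = 21.096 MJ
Total at Toad: 21.4244 + 21.096 = 42.5204 MJ

42.52 MJ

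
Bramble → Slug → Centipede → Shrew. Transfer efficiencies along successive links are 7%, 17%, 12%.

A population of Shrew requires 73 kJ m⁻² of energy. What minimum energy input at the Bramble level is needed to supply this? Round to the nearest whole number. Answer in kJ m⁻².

51120 kJ m⁻²

Cumulative transfer efficiency: 0.07 × 0.17 × 0.12 = 0.001428
Bramble energy = 73 / 0.001428 = 51120 kJ m⁻²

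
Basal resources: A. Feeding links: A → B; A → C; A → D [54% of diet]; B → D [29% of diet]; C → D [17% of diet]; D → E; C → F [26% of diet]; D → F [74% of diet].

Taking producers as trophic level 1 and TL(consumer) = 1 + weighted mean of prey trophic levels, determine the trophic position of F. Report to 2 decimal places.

B: 1 + 1 = 2
C: 1 + 1 = 2
D: 1 + (0.54×1 + 0.29×2 + 0.17×2) = 2.46
E: 1 + 2.46 = 3.46
F: 1 + (0.26×2 + 0.74×2.46) = 3.3404

3.34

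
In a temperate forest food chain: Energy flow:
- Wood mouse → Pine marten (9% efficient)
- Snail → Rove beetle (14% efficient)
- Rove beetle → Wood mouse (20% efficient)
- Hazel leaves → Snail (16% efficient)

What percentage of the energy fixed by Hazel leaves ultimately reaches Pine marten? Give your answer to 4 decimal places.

0.0403%

Product of link efficiencies: 0.16 × 0.14 × 0.2 × 0.09 = 0.0004032
As a percentage: 0.0004032 × 100 = 0.0403%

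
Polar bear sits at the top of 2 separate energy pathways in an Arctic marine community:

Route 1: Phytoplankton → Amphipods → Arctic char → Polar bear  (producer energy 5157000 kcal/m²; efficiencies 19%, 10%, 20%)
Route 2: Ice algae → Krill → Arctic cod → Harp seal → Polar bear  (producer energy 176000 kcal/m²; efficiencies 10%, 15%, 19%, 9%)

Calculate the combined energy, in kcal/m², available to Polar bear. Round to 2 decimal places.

19641.74 kcal/m²

Route 1: 5157000 × 0.19 × 0.1 × 0.2 = 19596.6 kcal/m²
Route 2: 176000 × 0.1 × 0.15 × 0.19 × 0.09 = 45.144 kcal/m²
Total at Polar bear: 19596.6 + 45.144 = 19641.744 kcal/m²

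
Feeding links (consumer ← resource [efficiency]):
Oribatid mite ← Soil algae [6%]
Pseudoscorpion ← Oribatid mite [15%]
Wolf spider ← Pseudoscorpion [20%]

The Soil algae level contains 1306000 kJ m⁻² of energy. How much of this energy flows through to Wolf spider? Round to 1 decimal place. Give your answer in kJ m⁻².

Oribatid mite: 1306000 × 0.06 = 78360 kJ m⁻²
Pseudoscorpion: 78360 × 0.15 = 11754 kJ m⁻²
Wolf spider: 11754 × 0.2 = 2350.8 kJ m⁻²

2350.8 kJ m⁻²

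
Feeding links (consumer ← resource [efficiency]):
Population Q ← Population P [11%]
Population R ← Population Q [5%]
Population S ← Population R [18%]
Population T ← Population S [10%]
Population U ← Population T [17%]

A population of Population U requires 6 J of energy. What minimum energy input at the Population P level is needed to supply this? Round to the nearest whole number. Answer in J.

Cumulative transfer efficiency: 0.11 × 0.05 × 0.18 × 0.1 × 0.17 = 0.00001683
Population P energy = 6 / 0.00001683 = 356506 J

356506 J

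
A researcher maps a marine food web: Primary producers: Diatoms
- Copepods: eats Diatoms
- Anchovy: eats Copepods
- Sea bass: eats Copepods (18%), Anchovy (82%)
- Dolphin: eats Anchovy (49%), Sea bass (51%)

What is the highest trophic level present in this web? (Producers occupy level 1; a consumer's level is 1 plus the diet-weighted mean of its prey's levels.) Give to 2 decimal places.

Copepods: 1 + 1 = 2
Anchovy: 1 + 2 = 3
Sea bass: 1 + (0.18×2 + 0.82×3) = 3.82
Dolphin: 1 + (0.49×3 + 0.51×3.82) = 4.4182

4.42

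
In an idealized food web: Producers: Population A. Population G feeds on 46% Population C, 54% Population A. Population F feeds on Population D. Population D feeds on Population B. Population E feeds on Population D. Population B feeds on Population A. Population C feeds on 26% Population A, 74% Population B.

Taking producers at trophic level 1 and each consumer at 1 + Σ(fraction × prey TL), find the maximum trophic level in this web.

Population B: 1 + 1 = 2
Population C: 1 + (0.26×1 + 0.74×2) = 2.74
Population D: 1 + 2 = 3
Population E: 1 + 3 = 4
Population F: 1 + 3 = 4
Population G: 1 + (0.46×2.74 + 0.54×1) = 2.8004

4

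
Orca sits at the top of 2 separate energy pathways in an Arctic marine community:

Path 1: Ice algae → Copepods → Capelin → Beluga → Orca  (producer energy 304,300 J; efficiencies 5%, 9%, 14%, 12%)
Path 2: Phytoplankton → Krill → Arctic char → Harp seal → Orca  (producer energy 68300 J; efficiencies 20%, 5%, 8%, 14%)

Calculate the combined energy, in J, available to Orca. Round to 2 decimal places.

30.65 J

Path 1: 304300 × 0.05 × 0.09 × 0.14 × 0.12 = 23.00508 J
Path 2: 68300 × 0.2 × 0.05 × 0.08 × 0.14 = 7.6496 J
Total at Orca: 23.00508 + 7.6496 = 30.65468 J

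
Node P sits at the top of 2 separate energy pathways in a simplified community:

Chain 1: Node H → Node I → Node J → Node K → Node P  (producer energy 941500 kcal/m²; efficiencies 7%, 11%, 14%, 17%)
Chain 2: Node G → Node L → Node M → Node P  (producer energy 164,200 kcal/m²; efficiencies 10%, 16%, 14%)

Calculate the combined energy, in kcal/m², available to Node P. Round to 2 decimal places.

Chain 1: 941500 × 0.07 × 0.11 × 0.14 × 0.17 = 172.53929 kcal/m²
Chain 2: 164200 × 0.1 × 0.16 × 0.14 = 367.808 kcal/m²
Total at Node P: 172.53929 + 367.808 = 540.34729 kcal/m²

540.35 kcal/m²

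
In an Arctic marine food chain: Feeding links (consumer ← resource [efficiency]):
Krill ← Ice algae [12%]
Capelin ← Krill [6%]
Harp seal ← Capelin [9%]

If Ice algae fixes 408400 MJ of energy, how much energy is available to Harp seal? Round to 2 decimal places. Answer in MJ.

Krill: 408400 × 0.12 = 49008 MJ
Capelin: 49008 × 0.06 = 2940.48 MJ
Harp seal: 2940.48 × 0.09 = 264.6432 MJ

264.64 MJ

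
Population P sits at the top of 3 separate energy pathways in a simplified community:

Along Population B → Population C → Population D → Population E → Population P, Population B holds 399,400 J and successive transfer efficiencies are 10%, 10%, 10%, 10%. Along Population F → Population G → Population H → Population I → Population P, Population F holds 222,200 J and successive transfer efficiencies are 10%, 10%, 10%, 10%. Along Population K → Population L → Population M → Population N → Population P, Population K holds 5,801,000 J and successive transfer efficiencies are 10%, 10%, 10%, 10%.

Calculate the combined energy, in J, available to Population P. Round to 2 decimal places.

642.26 J

Via Population B: 399400 × 0.1 × 0.1 × 0.1 × 0.1 = 39.94 J
Via Population F: 222200 × 0.1 × 0.1 × 0.1 × 0.1 = 22.22 J
Via Population K: 5801000 × 0.1 × 0.1 × 0.1 × 0.1 = 580.1 J
Total at Population P: 39.94 + 22.22 + 580.1 = 642.26 J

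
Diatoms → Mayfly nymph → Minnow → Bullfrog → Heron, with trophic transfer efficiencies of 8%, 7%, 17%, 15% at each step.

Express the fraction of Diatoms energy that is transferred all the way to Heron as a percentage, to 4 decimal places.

0.0143%

Product of link efficiencies: 0.08 × 0.07 × 0.17 × 0.15 = 0.0001428
As a percentage: 0.0001428 × 100 = 0.0143%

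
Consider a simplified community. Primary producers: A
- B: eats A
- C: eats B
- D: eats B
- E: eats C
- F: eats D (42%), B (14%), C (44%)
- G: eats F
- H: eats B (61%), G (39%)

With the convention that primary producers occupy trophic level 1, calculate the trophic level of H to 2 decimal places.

B: 1 + 1 = 2
C: 1 + 2 = 3
D: 1 + 2 = 3
E: 1 + 3 = 4
F: 1 + (0.42×3 + 0.14×2 + 0.44×3) = 3.86
G: 1 + 3.86 = 4.86
H: 1 + (0.61×2 + 0.39×4.86) = 4.1154

4.12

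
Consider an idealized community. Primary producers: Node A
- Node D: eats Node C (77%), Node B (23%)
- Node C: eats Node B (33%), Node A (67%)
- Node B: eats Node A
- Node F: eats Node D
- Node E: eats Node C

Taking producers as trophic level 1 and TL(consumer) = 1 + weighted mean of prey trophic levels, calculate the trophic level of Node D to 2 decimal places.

3.25

Node B: 1 + 1 = 2
Node C: 1 + (0.33×2 + 0.67×1) = 2.33
Node D: 1 + (0.77×2.33 + 0.23×2) = 3.2541
Node E: 1 + 2.33 = 3.33
Node F: 1 + 3.2541 = 4.2541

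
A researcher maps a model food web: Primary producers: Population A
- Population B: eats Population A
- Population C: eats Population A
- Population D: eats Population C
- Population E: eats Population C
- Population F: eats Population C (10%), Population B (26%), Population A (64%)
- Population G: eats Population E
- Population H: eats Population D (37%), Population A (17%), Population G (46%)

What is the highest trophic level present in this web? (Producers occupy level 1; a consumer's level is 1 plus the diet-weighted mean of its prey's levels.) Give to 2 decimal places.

Population B: 1 + 1 = 2
Population C: 1 + 1 = 2
Population D: 1 + 2 = 3
Population E: 1 + 2 = 3
Population F: 1 + (0.1×2 + 0.26×2 + 0.64×1) = 2.36
Population G: 1 + 3 = 4
Population H: 1 + (0.37×3 + 0.17×1 + 0.46×4) = 4.12

4.12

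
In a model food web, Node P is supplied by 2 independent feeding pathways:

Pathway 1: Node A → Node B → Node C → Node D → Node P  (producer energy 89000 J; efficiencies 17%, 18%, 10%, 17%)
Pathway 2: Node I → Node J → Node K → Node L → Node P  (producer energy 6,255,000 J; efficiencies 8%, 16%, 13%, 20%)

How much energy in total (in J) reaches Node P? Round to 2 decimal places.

2127.96 J

Pathway 1: 89000 × 0.17 × 0.18 × 0.1 × 0.17 = 46.2978 J
Pathway 2: 6255000 × 0.08 × 0.16 × 0.13 × 0.2 = 2081.664 J
Total at Node P: 46.2978 + 2081.664 = 2127.9618 J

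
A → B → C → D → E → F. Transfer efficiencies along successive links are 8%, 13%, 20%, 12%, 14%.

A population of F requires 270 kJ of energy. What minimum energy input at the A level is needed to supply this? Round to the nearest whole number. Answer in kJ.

Cumulative transfer efficiency: 0.08 × 0.13 × 0.2 × 0.12 × 0.14 = 0.000034944
A energy = 270 / 0.000034944 = 7726648 kJ

7726648 kJ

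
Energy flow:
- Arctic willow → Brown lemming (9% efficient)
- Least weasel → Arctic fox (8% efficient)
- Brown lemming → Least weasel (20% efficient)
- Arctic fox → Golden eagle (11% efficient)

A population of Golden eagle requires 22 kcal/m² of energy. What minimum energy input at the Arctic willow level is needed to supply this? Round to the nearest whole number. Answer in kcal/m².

138889 kcal/m²

Cumulative transfer efficiency: 0.09 × 0.2 × 0.08 × 0.11 = 0.0001584
Arctic willow energy = 22 / 0.0001584 = 138889 kcal/m²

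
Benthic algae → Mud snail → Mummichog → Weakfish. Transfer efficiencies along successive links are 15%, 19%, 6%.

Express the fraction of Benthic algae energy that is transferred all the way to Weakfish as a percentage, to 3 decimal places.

0.171%

Product of link efficiencies: 0.15 × 0.19 × 0.06 = 0.00171
As a percentage: 0.00171 × 100 = 0.171%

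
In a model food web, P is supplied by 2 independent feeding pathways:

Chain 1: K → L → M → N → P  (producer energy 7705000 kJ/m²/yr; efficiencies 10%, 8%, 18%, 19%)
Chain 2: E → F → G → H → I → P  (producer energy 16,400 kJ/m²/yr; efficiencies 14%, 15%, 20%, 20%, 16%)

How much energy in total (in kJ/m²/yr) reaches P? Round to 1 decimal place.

2110.3 kJ/m²/yr

Chain 1: 7705000 × 0.1 × 0.08 × 0.18 × 0.19 = 2108.088 kJ/m²/yr
Chain 2: 16400 × 0.14 × 0.15 × 0.2 × 0.2 × 0.16 = 2.20416 kJ/m²/yr
Total at P: 2108.088 + 2.20416 = 2110.29216 kJ/m²/yr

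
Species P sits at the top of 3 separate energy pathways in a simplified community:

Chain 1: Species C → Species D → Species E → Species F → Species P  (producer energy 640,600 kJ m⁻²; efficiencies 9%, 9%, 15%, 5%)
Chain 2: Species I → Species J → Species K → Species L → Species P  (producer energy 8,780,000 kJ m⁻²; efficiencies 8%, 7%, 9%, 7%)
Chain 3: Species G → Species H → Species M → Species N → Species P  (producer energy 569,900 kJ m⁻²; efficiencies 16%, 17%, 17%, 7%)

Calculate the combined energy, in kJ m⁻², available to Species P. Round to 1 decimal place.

533.1 kJ m⁻²

Chain 1: 640600 × 0.09 × 0.09 × 0.15 × 0.05 = 38.91645 kJ m⁻²
Chain 2: 8780000 × 0.08 × 0.07 × 0.09 × 0.07 = 309.7584 kJ m⁻²
Chain 3: 569900 × 0.16 × 0.17 × 0.17 × 0.07 = 184.465232 kJ m⁻²
Total at Species P: 38.91645 + 309.7584 + 184.465232 = 533.140082 kJ m⁻²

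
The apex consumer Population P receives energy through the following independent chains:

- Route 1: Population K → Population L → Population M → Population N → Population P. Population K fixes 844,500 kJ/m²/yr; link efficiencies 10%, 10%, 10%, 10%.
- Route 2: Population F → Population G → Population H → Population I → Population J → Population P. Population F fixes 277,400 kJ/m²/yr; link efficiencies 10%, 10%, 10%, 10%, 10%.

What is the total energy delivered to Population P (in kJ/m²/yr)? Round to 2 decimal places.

87.22 kJ/m²/yr

Route 1: 844500 × 0.1 × 0.1 × 0.1 × 0.1 = 84.45 kJ/m²/yr
Route 2: 277400 × 0.1 × 0.1 × 0.1 × 0.1 × 0.1 = 2.774 kJ/m²/yr
Total at Population P: 84.45 + 2.774 = 87.224 kJ/m²/yr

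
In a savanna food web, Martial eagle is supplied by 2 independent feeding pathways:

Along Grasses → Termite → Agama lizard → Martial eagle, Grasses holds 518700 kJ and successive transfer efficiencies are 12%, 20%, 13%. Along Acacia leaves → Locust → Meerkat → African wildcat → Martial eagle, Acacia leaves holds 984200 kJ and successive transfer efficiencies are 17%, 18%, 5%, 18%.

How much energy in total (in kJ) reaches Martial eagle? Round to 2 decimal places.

1889.39 kJ

Via Grasses: 518700 × 0.12 × 0.2 × 0.13 = 1618.344 kJ
Via Acacia leaves: 984200 × 0.17 × 0.18 × 0.05 × 0.18 = 271.04868 kJ
Total at Martial eagle: 1618.344 + 271.04868 = 1889.39268 kJ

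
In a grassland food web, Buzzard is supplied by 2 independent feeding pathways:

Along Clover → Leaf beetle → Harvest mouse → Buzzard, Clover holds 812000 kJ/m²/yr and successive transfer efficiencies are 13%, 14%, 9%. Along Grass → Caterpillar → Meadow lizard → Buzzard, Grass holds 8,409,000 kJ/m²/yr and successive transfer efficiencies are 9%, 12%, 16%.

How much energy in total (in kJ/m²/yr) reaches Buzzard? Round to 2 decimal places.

Via Clover: 812000 × 0.13 × 0.14 × 0.09 = 1330.056 kJ/m²/yr
Via Grass: 8409000 × 0.09 × 0.12 × 0.16 = 14530.752 kJ/m²/yr
Total at Buzzard: 1330.056 + 14530.752 = 15860.808 kJ/m²/yr

15860.81 kJ/m²/yr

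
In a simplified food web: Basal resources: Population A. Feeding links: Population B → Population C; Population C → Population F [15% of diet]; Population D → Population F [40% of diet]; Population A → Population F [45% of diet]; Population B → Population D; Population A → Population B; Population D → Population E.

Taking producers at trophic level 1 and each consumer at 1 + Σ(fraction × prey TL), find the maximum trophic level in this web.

4

Population B: 1 + 1 = 2
Population C: 1 + 2 = 3
Population D: 1 + 2 = 3
Population E: 1 + 3 = 4
Population F: 1 + (0.4×3 + 0.45×1 + 0.15×3) = 3.1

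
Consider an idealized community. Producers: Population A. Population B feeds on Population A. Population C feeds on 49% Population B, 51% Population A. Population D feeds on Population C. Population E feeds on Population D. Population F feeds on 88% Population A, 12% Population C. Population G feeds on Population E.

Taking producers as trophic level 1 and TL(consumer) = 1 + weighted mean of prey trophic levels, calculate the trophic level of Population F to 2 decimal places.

2.18

Population B: 1 + 1 = 2
Population C: 1 + (0.49×2 + 0.51×1) = 2.49
Population D: 1 + 2.49 = 3.49
Population E: 1 + 3.49 = 4.49
Population F: 1 + (0.88×1 + 0.12×2.49) = 2.1788
Population G: 1 + 4.49 = 5.49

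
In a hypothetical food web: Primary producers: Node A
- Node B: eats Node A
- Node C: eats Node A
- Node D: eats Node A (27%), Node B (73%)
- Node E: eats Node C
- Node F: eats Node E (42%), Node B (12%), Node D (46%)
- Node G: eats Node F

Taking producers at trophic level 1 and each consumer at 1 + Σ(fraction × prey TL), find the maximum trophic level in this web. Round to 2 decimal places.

4.76

Node B: 1 + 1 = 2
Node C: 1 + 1 = 2
Node D: 1 + (0.27×1 + 0.73×2) = 2.73
Node E: 1 + 2 = 3
Node F: 1 + (0.42×3 + 0.12×2 + 0.46×2.73) = 3.7558
Node G: 1 + 3.7558 = 4.7558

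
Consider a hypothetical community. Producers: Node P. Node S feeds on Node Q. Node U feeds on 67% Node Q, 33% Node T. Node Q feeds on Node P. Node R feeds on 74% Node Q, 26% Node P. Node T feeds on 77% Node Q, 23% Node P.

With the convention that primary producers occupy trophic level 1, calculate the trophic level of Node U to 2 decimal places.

3.25

Node Q: 1 + 1 = 2
Node R: 1 + (0.74×2 + 0.26×1) = 2.74
Node S: 1 + 2 = 3
Node T: 1 + (0.77×2 + 0.23×1) = 2.77
Node U: 1 + (0.67×2 + 0.33×2.77) = 3.2541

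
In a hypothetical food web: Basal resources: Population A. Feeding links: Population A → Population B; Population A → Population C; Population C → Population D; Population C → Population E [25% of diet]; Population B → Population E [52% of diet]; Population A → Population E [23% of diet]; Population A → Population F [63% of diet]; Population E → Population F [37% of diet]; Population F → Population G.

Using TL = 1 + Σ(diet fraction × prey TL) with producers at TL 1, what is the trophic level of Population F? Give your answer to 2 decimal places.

2.65

Population B: 1 + 1 = 2
Population C: 1 + 1 = 2
Population D: 1 + 2 = 3
Population E: 1 + (0.25×2 + 0.52×2 + 0.23×1) = 2.77
Population F: 1 + (0.63×1 + 0.37×2.77) = 2.6549
Population G: 1 + 2.6549 = 3.6549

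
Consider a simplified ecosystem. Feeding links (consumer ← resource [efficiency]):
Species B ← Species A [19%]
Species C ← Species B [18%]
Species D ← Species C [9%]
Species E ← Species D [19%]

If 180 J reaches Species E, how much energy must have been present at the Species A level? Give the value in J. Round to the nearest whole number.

307787 J

Cumulative transfer efficiency: 0.19 × 0.18 × 0.09 × 0.19 = 0.00058482
Species A energy = 180 / 0.00058482 = 307787 J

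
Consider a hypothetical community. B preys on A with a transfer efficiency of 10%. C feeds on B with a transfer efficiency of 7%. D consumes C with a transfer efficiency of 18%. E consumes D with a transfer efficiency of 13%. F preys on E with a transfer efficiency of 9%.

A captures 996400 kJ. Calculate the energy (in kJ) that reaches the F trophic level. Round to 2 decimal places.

B: 996400 × 0.1 = 99640 kJ
C: 99640 × 0.07 = 6974.8 kJ
D: 6974.8 × 0.18 = 1255.464 kJ
E: 1255.464 × 0.13 = 163.21032 kJ
F: 163.21032 × 0.09 = 14.6889288 kJ

14.69 kJ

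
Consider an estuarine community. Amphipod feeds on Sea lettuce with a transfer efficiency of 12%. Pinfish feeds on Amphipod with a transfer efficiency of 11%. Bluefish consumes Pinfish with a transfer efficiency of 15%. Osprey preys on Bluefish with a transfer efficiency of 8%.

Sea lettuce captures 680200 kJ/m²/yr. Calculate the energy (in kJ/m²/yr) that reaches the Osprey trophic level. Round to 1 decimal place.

107.7 kJ/m²/yr

Amphipod: 680200 × 0.12 = 81624 kJ/m²/yr
Pinfish: 81624 × 0.11 = 8978.64 kJ/m²/yr
Bluefish: 8978.64 × 0.15 = 1346.796 kJ/m²/yr
Osprey: 1346.796 × 0.08 = 107.74368 kJ/m²/yr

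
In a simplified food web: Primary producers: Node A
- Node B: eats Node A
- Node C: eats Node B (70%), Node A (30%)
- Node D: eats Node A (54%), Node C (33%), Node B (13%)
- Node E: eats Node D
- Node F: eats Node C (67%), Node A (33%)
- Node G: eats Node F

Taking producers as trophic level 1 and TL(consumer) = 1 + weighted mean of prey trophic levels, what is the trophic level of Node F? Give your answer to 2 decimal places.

Node B: 1 + 1 = 2
Node C: 1 + (0.7×2 + 0.3×1) = 2.7
Node D: 1 + (0.54×1 + 0.33×2.7 + 0.13×2) = 2.691
Node E: 1 + 2.691 = 3.691
Node F: 1 + (0.67×2.7 + 0.33×1) = 3.139
Node G: 1 + 3.139 = 4.139

3.14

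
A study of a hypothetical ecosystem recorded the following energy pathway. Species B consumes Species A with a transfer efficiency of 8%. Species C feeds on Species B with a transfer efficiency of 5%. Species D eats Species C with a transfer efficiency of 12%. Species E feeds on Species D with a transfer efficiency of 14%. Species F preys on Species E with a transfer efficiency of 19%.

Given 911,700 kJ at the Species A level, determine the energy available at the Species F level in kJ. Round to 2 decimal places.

Species B: 911700 × 0.08 = 72936 kJ
Species C: 72936 × 0.05 = 3646.8 kJ
Species D: 3646.8 × 0.12 = 437.616 kJ
Species E: 437.616 × 0.14 = 61.26624 kJ
Species F: 61.26624 × 0.19 = 11.6405856 kJ

11.64 kJ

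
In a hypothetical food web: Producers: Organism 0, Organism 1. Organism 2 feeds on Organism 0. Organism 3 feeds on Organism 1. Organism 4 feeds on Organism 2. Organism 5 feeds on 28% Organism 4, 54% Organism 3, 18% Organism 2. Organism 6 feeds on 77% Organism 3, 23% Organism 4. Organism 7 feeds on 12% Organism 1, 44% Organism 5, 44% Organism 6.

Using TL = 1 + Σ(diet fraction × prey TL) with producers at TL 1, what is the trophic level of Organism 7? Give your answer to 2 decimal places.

3.98

Organism 2: 1 + 1 = 2
Organism 3: 1 + 1 = 2
Organism 4: 1 + 2 = 3
Organism 5: 1 + (0.28×3 + 0.54×2 + 0.18×2) = 3.28
Organism 6: 1 + (0.77×2 + 0.23×3) = 3.23
Organism 7: 1 + (0.12×1 + 0.44×3.28 + 0.44×3.23) = 3.9844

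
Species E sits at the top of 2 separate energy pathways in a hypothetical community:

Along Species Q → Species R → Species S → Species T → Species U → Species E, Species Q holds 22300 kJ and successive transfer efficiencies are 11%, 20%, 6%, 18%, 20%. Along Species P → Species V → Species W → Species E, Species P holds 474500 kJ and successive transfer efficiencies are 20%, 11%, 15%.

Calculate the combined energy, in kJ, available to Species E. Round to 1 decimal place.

1566.9 kJ

Via Species Q: 22300 × 0.11 × 0.2 × 0.06 × 0.18 × 0.2 = 1.059696 kJ
Via Species P: 474500 × 0.2 × 0.11 × 0.15 = 1565.85 kJ
Total at Species E: 1.059696 + 1565.85 = 1566.909696 kJ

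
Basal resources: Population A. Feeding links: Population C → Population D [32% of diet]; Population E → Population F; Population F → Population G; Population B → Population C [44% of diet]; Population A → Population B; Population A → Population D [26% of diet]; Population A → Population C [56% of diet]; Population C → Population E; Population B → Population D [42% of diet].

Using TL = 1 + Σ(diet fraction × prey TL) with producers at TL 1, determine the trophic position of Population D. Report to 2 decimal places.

2.88

Population B: 1 + 1 = 2
Population C: 1 + (0.44×2 + 0.56×1) = 2.44
Population D: 1 + (0.32×2.44 + 0.42×2 + 0.26×1) = 2.8808
Population E: 1 + 2.44 = 3.44
Population F: 1 + 3.44 = 4.44
Population G: 1 + 4.44 = 5.44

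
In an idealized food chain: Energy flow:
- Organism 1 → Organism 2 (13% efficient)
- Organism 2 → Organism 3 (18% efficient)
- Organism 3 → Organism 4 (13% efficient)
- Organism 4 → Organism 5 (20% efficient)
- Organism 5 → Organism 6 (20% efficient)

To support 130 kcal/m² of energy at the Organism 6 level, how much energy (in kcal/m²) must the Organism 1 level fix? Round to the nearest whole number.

Cumulative transfer efficiency: 0.13 × 0.18 × 0.13 × 0.2 × 0.2 = 0.00012168
Organism 1 energy = 130 / 0.00012168 = 1068376 kcal/m²

1068376 kcal/m²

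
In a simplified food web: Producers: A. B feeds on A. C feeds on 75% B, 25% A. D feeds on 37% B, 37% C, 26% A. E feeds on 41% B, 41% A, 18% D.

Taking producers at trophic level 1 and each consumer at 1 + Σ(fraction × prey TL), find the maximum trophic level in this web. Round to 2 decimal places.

B: 1 + 1 = 2
C: 1 + (0.75×2 + 0.25×1) = 2.75
D: 1 + (0.37×2 + 0.37×2.75 + 0.26×1) = 3.0175
E: 1 + (0.41×2 + 0.41×1 + 0.18×3.0175) = 2.77315

3.02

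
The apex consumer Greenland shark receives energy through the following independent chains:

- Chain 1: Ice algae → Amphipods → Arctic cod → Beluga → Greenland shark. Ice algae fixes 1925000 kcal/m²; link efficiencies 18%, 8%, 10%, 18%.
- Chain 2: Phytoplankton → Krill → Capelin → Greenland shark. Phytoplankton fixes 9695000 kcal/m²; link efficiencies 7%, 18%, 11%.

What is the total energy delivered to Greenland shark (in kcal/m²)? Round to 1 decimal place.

Chain 1: 1925000 × 0.18 × 0.08 × 0.1 × 0.18 = 498.96 kcal/m²
Chain 2: 9695000 × 0.07 × 0.18 × 0.11 = 13437.27 kcal/m²
Total at Greenland shark: 498.96 + 13437.27 = 13936.23 kcal/m²

13936.2 kcal/m²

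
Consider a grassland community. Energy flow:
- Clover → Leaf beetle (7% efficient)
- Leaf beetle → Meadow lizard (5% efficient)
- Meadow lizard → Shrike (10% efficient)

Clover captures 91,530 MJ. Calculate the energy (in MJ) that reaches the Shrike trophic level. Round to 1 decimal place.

32.0 MJ

Leaf beetle: 91530 × 0.07 = 6407.1 MJ
Meadow lizard: 6407.1 × 0.05 = 320.355 MJ
Shrike: 320.355 × 0.1 = 32.0355 MJ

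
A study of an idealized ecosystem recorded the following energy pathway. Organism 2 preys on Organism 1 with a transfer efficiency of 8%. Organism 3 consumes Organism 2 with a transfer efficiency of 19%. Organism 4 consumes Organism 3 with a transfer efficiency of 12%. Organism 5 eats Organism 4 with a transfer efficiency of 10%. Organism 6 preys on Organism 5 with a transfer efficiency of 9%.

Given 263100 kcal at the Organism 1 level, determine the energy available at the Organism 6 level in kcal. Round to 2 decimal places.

4.32 kcal

Organism 2: 263100 × 0.08 = 21048 kcal
Organism 3: 21048 × 0.19 = 3999.12 kcal
Organism 4: 3999.12 × 0.12 = 479.8944 kcal
Organism 5: 479.8944 × 0.1 = 47.98944 kcal
Organism 6: 47.98944 × 0.09 = 4.3190496 kcal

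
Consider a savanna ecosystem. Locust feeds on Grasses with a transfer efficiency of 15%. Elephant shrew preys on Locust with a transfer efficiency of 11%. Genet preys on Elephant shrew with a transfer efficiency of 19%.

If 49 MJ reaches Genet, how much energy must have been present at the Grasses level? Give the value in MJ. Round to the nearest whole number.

15630 MJ

Cumulative transfer efficiency: 0.15 × 0.11 × 0.19 = 0.003135
Grasses energy = 49 / 0.003135 = 15630 MJ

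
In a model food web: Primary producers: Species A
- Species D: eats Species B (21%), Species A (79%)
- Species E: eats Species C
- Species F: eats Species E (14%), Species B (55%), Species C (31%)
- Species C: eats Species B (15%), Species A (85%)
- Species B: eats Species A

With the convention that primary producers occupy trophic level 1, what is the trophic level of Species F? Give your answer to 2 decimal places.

Species B: 1 + 1 = 2
Species C: 1 + (0.15×2 + 0.85×1) = 2.15
Species D: 1 + (0.21×2 + 0.79×1) = 2.21
Species E: 1 + 2.15 = 3.15
Species F: 1 + (0.14×3.15 + 0.55×2 + 0.31×2.15) = 3.2075

3.21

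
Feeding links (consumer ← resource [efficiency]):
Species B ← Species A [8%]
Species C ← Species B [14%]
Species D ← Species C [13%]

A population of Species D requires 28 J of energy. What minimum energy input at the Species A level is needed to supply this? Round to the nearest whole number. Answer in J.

19231 J

Cumulative transfer efficiency: 0.08 × 0.14 × 0.13 = 0.001456
Species A energy = 28 / 0.001456 = 19231 J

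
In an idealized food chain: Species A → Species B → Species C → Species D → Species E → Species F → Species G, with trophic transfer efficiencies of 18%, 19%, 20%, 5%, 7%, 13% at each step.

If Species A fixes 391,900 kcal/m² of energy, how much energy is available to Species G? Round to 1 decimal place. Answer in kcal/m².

Species B: 391900 × 0.18 = 70542 kcal/m²
Species C: 70542 × 0.19 = 13402.98 kcal/m²
Species D: 13402.98 × 0.2 = 2680.596 kcal/m²
Species E: 2680.596 × 0.05 = 134.0298 kcal/m²
Species F: 134.0298 × 0.07 = 9.382086 kcal/m²
Species G: 9.382086 × 0.13 = 1.21967118 kcal/m²

1.2 kcal/m²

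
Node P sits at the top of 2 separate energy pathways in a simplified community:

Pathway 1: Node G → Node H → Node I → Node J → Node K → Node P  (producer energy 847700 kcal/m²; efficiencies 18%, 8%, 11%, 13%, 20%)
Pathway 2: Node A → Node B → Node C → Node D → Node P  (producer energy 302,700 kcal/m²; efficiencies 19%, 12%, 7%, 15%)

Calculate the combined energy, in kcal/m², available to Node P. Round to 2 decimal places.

107.38 kcal/m²

Pathway 1: 847700 × 0.18 × 0.08 × 0.11 × 0.13 × 0.2 = 34.9116768 kcal/m²
Pathway 2: 302700 × 0.19 × 0.12 × 0.07 × 0.15 = 72.46638 kcal/m²
Total at Node P: 34.9116768 + 72.46638 = 107.3780568 kcal/m²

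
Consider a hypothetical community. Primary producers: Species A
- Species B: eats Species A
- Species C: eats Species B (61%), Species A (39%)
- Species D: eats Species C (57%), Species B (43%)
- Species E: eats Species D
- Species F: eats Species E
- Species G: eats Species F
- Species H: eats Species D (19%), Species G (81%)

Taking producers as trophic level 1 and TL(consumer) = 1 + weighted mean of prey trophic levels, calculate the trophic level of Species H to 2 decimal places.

6.78

Species B: 1 + 1 = 2
Species C: 1 + (0.61×2 + 0.39×1) = 2.61
Species D: 1 + (0.57×2.61 + 0.43×2) = 3.3477
Species E: 1 + 3.3477 = 4.3477
Species F: 1 + 4.3477 = 5.3477
Species G: 1 + 5.3477 = 6.3477
Species H: 1 + (0.19×3.3477 + 0.81×6.3477) = 6.7777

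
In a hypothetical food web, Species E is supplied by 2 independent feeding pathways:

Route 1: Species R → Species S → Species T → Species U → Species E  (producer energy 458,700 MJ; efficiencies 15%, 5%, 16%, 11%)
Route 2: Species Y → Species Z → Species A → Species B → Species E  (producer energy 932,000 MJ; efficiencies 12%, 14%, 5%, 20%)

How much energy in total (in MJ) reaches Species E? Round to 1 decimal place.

217.1 MJ

Route 1: 458700 × 0.15 × 0.05 × 0.16 × 0.11 = 60.5484 MJ
Route 2: 932000 × 0.12 × 0.14 × 0.05 × 0.2 = 156.576 MJ
Total at Species E: 60.5484 + 156.576 = 217.1244 MJ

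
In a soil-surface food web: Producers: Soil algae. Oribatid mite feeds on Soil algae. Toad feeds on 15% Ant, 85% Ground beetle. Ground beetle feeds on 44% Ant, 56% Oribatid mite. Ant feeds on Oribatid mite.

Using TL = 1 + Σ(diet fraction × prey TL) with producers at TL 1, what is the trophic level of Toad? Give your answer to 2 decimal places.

4.37

Oribatid mite: 1 + 1 = 2
Ant: 1 + 2 = 3
Ground beetle: 1 + (0.44×3 + 0.56×2) = 3.44
Toad: 1 + (0.15×3 + 0.85×3.44) = 4.374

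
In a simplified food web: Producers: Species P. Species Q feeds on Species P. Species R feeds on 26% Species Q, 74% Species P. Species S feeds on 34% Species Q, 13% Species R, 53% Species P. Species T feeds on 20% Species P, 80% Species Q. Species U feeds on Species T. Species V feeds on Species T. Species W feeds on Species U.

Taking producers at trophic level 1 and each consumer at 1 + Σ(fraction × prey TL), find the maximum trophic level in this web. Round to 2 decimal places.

Species Q: 1 + 1 = 2
Species R: 1 + (0.26×2 + 0.74×1) = 2.26
Species S: 1 + (0.34×2 + 0.13×2.26 + 0.53×1) = 2.5038
Species T: 1 + (0.2×1 + 0.8×2) = 2.8
Species U: 1 + 2.8 = 3.8
Species V: 1 + 2.8 = 3.8
Species W: 1 + 3.8 = 4.8

4.80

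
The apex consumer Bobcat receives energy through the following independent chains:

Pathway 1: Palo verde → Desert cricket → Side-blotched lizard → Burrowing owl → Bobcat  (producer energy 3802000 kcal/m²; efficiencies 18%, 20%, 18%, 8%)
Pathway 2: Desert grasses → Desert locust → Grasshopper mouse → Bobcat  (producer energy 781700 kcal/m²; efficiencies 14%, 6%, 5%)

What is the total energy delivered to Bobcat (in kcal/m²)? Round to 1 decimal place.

2299.3 kcal/m²

Pathway 1: 3802000 × 0.18 × 0.2 × 0.18 × 0.08 = 1970.9568 kcal/m²
Pathway 2: 781700 × 0.14 × 0.06 × 0.05 = 328.314 kcal/m²
Total at Bobcat: 1970.9568 + 328.314 = 2299.2708 kcal/m²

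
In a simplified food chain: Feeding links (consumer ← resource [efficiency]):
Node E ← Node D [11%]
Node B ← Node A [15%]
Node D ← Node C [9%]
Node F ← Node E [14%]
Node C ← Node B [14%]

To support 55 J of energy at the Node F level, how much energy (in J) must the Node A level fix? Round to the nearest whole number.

Cumulative transfer efficiency: 0.15 × 0.14 × 0.09 × 0.11 × 0.14 = 0.000029106
Node A energy = 55 / 0.000029106 = 1889645 J

1889645 J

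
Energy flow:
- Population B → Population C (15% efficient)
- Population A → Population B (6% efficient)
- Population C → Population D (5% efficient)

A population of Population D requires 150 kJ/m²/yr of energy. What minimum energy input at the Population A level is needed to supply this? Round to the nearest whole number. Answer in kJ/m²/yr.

Cumulative transfer efficiency: 0.06 × 0.15 × 0.05 = 0.00045
Population A energy = 150 / 0.00045 = 333333 kJ/m²/yr

333333 kJ/m²/yr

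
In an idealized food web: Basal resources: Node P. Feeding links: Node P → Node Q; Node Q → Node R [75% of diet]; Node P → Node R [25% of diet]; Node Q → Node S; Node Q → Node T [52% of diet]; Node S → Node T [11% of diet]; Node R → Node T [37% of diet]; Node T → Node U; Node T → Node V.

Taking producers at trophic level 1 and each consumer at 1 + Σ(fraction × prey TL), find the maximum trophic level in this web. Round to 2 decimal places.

4.39

Node Q: 1 + 1 = 2
Node R: 1 + (0.75×2 + 0.25×1) = 2.75
Node S: 1 + 2 = 3
Node T: 1 + (0.52×2 + 0.11×3 + 0.37×2.75) = 3.3875
Node U: 1 + 3.3875 = 4.3875
Node V: 1 + 3.3875 = 4.3875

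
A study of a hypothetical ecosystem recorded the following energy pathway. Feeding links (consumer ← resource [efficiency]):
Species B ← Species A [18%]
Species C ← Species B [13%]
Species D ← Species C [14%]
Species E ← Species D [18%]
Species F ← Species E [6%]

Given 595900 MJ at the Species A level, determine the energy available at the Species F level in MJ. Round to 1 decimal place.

Species B: 595900 × 0.18 = 107262 MJ
Species C: 107262 × 0.13 = 13944.06 MJ
Species D: 13944.06 × 0.14 = 1952.1684 MJ
Species E: 1952.1684 × 0.18 = 351.390312 MJ
Species F: 351.390312 × 0.06 = 21.08341872 MJ

21.1 MJ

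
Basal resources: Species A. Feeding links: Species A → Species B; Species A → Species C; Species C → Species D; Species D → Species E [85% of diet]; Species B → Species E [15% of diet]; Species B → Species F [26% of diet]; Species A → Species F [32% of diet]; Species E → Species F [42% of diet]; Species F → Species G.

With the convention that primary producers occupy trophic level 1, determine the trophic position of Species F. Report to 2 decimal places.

3.46

Species B: 1 + 1 = 2
Species C: 1 + 1 = 2
Species D: 1 + 2 = 3
Species E: 1 + (0.85×3 + 0.15×2) = 3.85
Species F: 1 + (0.26×2 + 0.32×1 + 0.42×3.85) = 3.457
Species G: 1 + 3.457 = 4.457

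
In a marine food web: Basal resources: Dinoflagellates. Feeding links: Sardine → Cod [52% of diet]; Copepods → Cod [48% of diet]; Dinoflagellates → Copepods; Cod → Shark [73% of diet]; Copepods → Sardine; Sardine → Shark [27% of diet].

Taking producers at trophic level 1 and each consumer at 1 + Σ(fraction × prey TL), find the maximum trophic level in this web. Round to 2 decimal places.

Copepods: 1 + 1 = 2
Sardine: 1 + 2 = 3
Cod: 1 + (0.52×3 + 0.48×2) = 3.52
Shark: 1 + (0.73×3.52 + 0.27×3) = 4.3796

4.38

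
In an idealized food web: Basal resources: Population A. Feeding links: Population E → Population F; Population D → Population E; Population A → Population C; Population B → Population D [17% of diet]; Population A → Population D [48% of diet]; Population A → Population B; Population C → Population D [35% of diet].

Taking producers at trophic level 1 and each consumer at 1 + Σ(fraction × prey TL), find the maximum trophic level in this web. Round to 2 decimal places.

4.52

Population B: 1 + 1 = 2
Population C: 1 + 1 = 2
Population D: 1 + (0.48×1 + 0.35×2 + 0.17×2) = 2.52
Population E: 1 + 2.52 = 3.52
Population F: 1 + 3.52 = 4.52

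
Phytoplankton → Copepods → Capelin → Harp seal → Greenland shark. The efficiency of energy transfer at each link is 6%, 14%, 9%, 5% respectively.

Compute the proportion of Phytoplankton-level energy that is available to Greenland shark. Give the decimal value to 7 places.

Product of link efficiencies: 0.06 × 0.14 × 0.09 × 0.05 = 0.0000378

0.0000378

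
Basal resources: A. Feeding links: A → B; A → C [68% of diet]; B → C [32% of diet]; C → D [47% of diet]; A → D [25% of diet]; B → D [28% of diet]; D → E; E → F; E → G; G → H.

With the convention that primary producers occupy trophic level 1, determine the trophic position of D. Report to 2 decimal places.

2.90

B: 1 + 1 = 2
C: 1 + (0.68×1 + 0.32×2) = 2.32
D: 1 + (0.47×2.32 + 0.25×1 + 0.28×2) = 2.9004
E: 1 + 2.9004 = 3.9004
F: 1 + 3.9004 = 4.9004
G: 1 + 3.9004 = 4.9004
H: 1 + 4.9004 = 5.9004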